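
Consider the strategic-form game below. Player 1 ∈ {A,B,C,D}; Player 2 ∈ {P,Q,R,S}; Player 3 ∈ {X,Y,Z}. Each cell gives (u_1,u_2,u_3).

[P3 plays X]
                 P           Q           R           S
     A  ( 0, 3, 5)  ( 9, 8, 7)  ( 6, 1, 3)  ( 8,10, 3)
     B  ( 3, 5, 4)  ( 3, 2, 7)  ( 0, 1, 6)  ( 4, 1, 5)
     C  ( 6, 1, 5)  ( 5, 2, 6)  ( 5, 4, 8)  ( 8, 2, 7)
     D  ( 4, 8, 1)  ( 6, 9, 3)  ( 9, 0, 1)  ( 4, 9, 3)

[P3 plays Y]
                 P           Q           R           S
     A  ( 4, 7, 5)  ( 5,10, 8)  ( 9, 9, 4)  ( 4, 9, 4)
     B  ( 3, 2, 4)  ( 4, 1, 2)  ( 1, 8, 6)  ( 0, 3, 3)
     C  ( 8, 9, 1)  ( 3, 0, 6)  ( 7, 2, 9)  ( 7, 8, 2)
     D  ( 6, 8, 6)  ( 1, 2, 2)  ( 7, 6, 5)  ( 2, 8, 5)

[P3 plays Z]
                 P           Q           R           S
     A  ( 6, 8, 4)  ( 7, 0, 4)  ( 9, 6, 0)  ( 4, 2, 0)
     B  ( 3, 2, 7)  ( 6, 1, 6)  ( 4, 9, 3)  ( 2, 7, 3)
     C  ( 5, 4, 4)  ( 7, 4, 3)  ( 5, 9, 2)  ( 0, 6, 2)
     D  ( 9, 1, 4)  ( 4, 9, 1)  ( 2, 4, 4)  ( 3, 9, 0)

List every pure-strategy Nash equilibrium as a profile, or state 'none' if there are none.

PSNE = {(A,Q,Y)}

(A,P,X): not NE [P1→C gives 6>0; P2→S gives 10>3]
(A,P,Y): not NE [P1→C gives 8>4; P2→Q gives 10>7]
(A,P,Z): not NE [P1→D gives 9>6; P3→Y gives 5>4]
(A,Q,X): not NE [P2→S gives 10>8; P3→Y gives 8>7]
(A,Q,Y): NE
(A,Q,Z): not NE [P2→P gives 8>0; P3→Y gives 8>4]
(A,R,X): not NE [P1→D gives 9>6; P2→S gives 10>1; P3→Y gives 4>3]
(A,R,Y): not NE [P2→Q gives 10>9]
(A,R,Z): not NE [P2→P gives 8>6; P3→Y gives 4>0]
(A,S,X): not NE [P3→Y gives 4>3]
(A,S,Y): not NE [P1→C gives 7>4; P2→Q gives 10>9]
(A,S,Z): not NE [P2→P gives 8>2; P3→Y gives 4>0]
(B,P,X): not NE [P1→C gives 6>3; P3→Z gives 7>4]
(B,P,Y): not NE [P1→C gives 8>3; P2→R gives 8>2; P3→Z gives 7>4]
(B,P,Z): not NE [P1→D gives 9>3; P2→R gives 9>2]
(B,Q,X): not NE [P1→A gives 9>3; P2→P gives 5>2]
(B,Q,Y): not NE [P1→A gives 5>4; P2→R gives 8>1; P3→X gives 7>2]
(B,Q,Z): not NE [P1→C gives 7>6; P2→R gives 9>1; P3→X gives 7>6]
(B,R,X): not NE [P1→D gives 9>0; P2→P gives 5>1]
(B,R,Y): not NE [P1→A gives 9>1]
(B,R,Z): not NE [P1→A gives 9>4; P3→Y gives 6>3]
(B,S,X): not NE [P1→C gives 8>4; P2→P gives 5>1]
(B,S,Y): not NE [P1→C gives 7>0; P2→R gives 8>3; P3→X gives 5>3]
(B,S,Z): not NE [P1→A gives 4>2; P2→R gives 9>7; P3→X gives 5>3]
(C,P,X): not NE [P2→R gives 4>1]
(C,P,Y): not NE [P3→X gives 5>1]
(C,P,Z): not NE [P1→D gives 9>5; P2→R gives 9>4; P3→X gives 5>4]
(C,Q,X): not NE [P1→A gives 9>5; P2→R gives 4>2]
(C,Q,Y): not NE [P1→A gives 5>3; P2→P gives 9>0]
(C,Q,Z): not NE [P2→R gives 9>4; P3→Y gives 6>3]
(C,R,X): not NE [P1→D gives 9>5; P3→Y gives 9>8]
(C,R,Y): not NE [P1→A gives 9>7; P2→P gives 9>2]
(C,R,Z): not NE [P1→A gives 9>5; P3→Y gives 9>2]
(C,S,X): not NE [P2→R gives 4>2]
(C,S,Y): not NE [P2→P gives 9>8; P3→X gives 7>2]
(C,S,Z): not NE [P1→A gives 4>0; P2→R gives 9>6; P3→X gives 7>2]
(D,P,X): not NE [P1→C gives 6>4; P2→S gives 9>8; P3→Y gives 6>1]
(D,P,Y): not NE [P1→C gives 8>6]
(D,P,Z): not NE [P2→S gives 9>1; P3→Y gives 6>4]
(D,Q,X): not NE [P1→A gives 9>6]
(D,Q,Y): not NE [P1→A gives 5>1; P2→S gives 8>2; P3→X gives 3>2]
(D,Q,Z): not NE [P1→C gives 7>4; P3→X gives 3>1]
(D,R,X): not NE [P2→S gives 9>0; P3→Y gives 5>1]
(D,R,Y): not NE [P1→A gives 9>7; P2→S gives 8>6]
(D,R,Z): not NE [P1→A gives 9>2; P2→S gives 9>4; P3→Y gives 5>4]
(D,S,X): not NE [P1→C gives 8>4; P3→Y gives 5>3]
(D,S,Y): not NE [P1→C gives 7>2]
(D,S,Z): not NE [P1→A gives 4>3; P3→Y gives 5>0]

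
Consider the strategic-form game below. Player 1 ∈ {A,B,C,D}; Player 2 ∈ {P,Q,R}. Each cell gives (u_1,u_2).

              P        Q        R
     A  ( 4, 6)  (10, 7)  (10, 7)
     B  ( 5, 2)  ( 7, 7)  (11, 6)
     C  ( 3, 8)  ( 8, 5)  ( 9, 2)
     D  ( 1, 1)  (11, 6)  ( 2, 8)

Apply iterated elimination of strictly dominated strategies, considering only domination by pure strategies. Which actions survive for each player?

IESDS → P1:{A,B,D} P2:{Q,R}

P1 drop C (A beats it: P:4>3 Q:10>8 R:10>9)
P2 drop P (Q beats it: A:7>6 B:7>2 D:6>1)
P1→{A,B,D} P2→{Q,R}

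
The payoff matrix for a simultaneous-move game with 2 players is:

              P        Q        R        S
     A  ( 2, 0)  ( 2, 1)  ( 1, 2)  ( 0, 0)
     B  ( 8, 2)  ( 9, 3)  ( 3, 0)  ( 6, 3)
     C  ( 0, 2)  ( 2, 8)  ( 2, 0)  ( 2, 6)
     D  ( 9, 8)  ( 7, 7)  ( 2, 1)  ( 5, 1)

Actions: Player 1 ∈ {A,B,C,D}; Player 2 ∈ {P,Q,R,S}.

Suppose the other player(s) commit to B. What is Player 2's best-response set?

P2 best: {Q,S}

u_2(P vs B) = 2
u_2(Q vs B) = 3
u_2(R vs B) = 0
u_2(S vs B) = 3
max payoff 3 at {Q,S}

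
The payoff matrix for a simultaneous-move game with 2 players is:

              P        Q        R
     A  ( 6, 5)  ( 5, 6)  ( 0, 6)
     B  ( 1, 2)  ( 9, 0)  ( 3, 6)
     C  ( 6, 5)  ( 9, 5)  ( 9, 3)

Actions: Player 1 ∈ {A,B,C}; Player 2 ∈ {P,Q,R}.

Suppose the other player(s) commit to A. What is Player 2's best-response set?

u_2(P vs A) = 5
u_2(Q vs A) = 6
u_2(R vs A) = 6
max payoff 6 at {Q,R}

P2 best: {Q,R}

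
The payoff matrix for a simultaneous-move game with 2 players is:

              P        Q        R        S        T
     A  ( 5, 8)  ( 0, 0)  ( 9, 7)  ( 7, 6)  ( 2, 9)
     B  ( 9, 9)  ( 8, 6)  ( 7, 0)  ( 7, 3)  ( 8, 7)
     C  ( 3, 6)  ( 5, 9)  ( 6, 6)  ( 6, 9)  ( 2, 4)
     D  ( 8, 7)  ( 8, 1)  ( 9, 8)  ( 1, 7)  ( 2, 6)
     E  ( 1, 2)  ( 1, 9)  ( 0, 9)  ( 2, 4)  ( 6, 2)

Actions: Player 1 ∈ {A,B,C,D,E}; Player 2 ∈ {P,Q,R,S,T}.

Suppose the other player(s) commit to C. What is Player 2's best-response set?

u_2(P vs C) = 6
u_2(Q vs C) = 9
u_2(R vs C) = 6
u_2(S vs C) = 9
u_2(T vs C) = 4
max payoff 9 at {Q,S}

BR_2 = {Q,S}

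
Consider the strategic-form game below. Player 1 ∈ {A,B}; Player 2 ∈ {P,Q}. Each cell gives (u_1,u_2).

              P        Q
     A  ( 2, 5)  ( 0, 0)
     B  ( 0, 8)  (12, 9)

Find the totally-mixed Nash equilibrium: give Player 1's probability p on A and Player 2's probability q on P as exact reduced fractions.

(p,q) = (1/6, 6/7)

P1 indiff ⇒ q·2+(1-q)·0 = q·0+(1-q)·12 ⇒ q(2) = (1-q)(12) ⇒ q = 6/7
P2 indiff ⇒ p·5+(1-p)·8 = p·0+(1-p)·9 ⇒ p(5) = (1-p)(1) ⇒ p = 1/6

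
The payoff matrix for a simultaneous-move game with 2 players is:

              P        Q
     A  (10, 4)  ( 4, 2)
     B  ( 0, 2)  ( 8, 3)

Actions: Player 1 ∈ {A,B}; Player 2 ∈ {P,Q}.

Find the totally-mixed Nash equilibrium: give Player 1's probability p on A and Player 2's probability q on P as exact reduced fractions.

(p,q) = (1/3, 2/7)

P1 indiff ⇒ q·10+(1-q)·4 = q·0+(1-q)·8 ⇒ q(10) = (1-q)(4) ⇒ q = 2/7
P2 indiff ⇒ p·4+(1-p)·2 = p·2+(1-p)·3 ⇒ p(2) = (1-p)(1) ⇒ p = 1/3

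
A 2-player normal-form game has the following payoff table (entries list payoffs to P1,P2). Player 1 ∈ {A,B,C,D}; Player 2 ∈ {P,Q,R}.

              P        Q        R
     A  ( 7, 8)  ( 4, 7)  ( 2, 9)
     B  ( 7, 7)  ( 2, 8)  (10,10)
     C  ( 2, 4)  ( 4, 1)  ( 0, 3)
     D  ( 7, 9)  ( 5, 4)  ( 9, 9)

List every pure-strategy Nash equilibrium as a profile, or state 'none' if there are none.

(A,P): not NE [P2→R gives 9>8]
(A,Q): not NE [P1→D gives 5>4; P2→R gives 9>7]
(A,R): not NE [P1→B gives 10>2]
(B,P): not NE [P2→R gives 10>7]
(B,Q): not NE [P1→D gives 5>2; P2→R gives 10>8]
(B,R): NE
(C,P): not NE [P1→D gives 7>2]
(C,Q): not NE [P1→D gives 5>4; P2→P gives 4>1]
(C,R): not NE [P1→B gives 10>0; P2→P gives 4>3]
(D,P): NE
(D,Q): not NE [P2→R gives 9>4]
(D,R): not NE [P1→B gives 10>9]

Nash profiles: (B,R), (D,P)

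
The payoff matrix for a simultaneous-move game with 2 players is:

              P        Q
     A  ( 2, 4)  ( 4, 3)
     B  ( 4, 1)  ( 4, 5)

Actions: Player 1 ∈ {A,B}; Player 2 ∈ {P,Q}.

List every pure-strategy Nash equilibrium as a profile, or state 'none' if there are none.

(A,P): not NE [P1→B gives 4>2]
(A,Q): not NE [P2→P gives 4>3]
(B,P): not NE [P2→Q gives 5>1]
(B,Q): NE

NE set: (B,Q)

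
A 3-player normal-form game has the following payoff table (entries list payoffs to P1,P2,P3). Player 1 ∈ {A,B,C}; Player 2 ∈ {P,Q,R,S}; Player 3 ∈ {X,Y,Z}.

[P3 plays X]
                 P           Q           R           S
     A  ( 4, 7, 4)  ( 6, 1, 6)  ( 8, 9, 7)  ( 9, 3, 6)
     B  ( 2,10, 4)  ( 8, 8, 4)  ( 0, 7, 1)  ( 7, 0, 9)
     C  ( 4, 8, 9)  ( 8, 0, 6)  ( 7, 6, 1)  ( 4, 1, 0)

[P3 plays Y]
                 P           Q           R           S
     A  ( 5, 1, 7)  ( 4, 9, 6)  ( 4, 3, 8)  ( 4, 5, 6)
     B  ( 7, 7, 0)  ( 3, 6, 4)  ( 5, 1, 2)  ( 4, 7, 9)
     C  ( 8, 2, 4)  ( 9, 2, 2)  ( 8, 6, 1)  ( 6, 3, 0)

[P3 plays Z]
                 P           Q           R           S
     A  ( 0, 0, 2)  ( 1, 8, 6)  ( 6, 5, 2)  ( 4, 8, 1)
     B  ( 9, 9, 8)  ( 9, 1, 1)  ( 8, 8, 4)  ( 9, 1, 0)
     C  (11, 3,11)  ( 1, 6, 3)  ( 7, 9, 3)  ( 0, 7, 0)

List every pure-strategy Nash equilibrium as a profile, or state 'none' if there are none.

(A,P,X): not NE [P2→R gives 9>7; P3→Y gives 7>4]
(A,P,Y): not NE [P1→C gives 8>5; P2→Q gives 9>1]
(A,P,Z): not NE [P1→C gives 11>0; P2→S gives 8>0; P3→Y gives 7>2]
(A,Q,X): not NE [P1→C gives 8>6; P2→R gives 9>1]
(A,Q,Y): not NE [P1→C gives 9>4]
(A,Q,Z): not NE [P1→B gives 9>1]
(A,R,X): not NE [P3→Y gives 8>7]
(A,R,Y): not NE [P1→C gives 8>4; P2→Q gives 9>3]
(A,R,Z): not NE [P1→B gives 8>6; P2→S gives 8>5; P3→Y gives 8>2]
(A,S,X): not NE [P2→R gives 9>3]
(A,S,Y): not NE [P1→C gives 6>4; P2→Q gives 9>5]
(A,S,Z): not NE [P1→B gives 9>4; P3→Y gives 6>1]
(B,P,X): not NE [P1→C gives 4>2; P3→Z gives 8>4]
(B,P,Y): not NE [P1→C gives 8>7; P3→Z gives 8>0]
(B,P,Z): not NE [P1→C gives 11>9]
(B,Q,X): not NE [P2→P gives 10>8]
(B,Q,Y): not NE [P1→C gives 9>3; P2→S gives 7>6]
(B,Q,Z): not NE [P2→P gives 9>1; P3→Y gives 4>1]
(B,R,X): not NE [P1→A gives 8>0; P2→P gives 10>7; P3→Z gives 4>1]
(B,R,Y): not NE [P1→C gives 8>5; P2→S gives 7>1; P3→Z gives 4>2]
(B,R,Z): not NE [P2→P gives 9>8]
(B,S,X): not NE [P1→A gives 9>7; P2→P gives 10>0]
(B,S,Y): not NE [P1→C gives 6>4]
(B,S,Z): not NE [P2→P gives 9>1; P3→Y gives 9>0]
(C,P,X): not NE [P3→Z gives 11>9]
(C,P,Y): not NE [P2→R gives 6>2; P3→Z gives 11>4]
(C,P,Z): not NE [P2→R gives 9>3]
(C,Q,X): not NE [P2→P gives 8>0]
(C,Q,Y): not NE [P2→R gives 6>2; P3→X gives 6>2]
(C,Q,Z): not NE [P1→B gives 9>1; P2→R gives 9>6; P3→X gives 6>3]
(C,R,X): not NE [P1→A gives 8>7; P2→P gives 8>6; P3→Z gives 3>1]
(C,R,Y): not NE [P3→Z gives 3>1]
(C,R,Z): not NE [P1→B gives 8>7]
(C,S,X): not NE [P1→A gives 9>4; P2→P gives 8>1]
(C,S,Y): not NE [P2→R gives 6>3]
(C,S,Z): not NE [P1→B gives 9>0; P2→R gives 9>7]

Equilibria: none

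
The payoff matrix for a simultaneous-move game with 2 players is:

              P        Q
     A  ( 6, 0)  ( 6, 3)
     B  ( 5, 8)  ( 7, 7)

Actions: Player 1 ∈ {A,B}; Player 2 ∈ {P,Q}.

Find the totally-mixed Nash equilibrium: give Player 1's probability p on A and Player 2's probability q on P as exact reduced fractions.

p=1/4, q=1/2

P1 indiff ⇒ q·6+(1-q)·6 = q·5+(1-q)·7 ⇒ q(1) = (1-q)(1) ⇒ q = 1/2
P2 indiff ⇒ p·0+(1-p)·8 = p·3+(1-p)·7 ⇒ p(-3) = (1-p)(-1) ⇒ p = 1/4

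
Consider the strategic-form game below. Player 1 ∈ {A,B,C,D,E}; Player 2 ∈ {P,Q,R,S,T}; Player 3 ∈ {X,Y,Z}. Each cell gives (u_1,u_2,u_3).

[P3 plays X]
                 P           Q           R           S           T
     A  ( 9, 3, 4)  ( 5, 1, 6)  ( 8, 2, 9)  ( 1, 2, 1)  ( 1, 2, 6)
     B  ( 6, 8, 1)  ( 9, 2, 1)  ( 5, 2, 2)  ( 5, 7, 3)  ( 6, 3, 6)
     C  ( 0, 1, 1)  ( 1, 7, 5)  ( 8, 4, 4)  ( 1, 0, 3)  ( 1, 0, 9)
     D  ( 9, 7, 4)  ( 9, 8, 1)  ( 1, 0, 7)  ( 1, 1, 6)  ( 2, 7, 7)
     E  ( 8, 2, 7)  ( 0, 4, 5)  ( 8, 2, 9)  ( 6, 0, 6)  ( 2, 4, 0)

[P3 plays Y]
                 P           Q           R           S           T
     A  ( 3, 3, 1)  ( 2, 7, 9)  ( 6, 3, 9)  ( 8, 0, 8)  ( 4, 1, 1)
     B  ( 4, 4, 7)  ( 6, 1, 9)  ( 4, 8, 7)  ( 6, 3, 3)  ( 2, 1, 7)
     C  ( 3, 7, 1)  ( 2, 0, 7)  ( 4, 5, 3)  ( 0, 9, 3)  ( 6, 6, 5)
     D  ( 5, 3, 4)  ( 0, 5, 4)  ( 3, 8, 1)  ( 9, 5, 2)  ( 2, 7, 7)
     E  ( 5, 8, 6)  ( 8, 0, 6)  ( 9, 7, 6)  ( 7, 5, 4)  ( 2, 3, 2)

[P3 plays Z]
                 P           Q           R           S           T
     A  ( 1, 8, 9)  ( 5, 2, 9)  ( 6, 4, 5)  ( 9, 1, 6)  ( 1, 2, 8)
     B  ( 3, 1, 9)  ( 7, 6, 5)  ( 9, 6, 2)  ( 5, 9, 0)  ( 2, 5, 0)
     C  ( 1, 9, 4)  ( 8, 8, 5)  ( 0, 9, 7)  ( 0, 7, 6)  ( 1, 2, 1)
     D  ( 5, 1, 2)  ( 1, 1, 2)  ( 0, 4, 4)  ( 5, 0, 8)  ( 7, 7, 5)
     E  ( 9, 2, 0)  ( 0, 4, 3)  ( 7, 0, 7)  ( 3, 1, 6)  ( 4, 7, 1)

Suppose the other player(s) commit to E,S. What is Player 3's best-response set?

u_3(X vs E,S) = 6
u_3(Y vs E,S) = 4
u_3(Z vs E,S) = 6
max payoff 6 at {X,Z}

BR_3 = {X,Z}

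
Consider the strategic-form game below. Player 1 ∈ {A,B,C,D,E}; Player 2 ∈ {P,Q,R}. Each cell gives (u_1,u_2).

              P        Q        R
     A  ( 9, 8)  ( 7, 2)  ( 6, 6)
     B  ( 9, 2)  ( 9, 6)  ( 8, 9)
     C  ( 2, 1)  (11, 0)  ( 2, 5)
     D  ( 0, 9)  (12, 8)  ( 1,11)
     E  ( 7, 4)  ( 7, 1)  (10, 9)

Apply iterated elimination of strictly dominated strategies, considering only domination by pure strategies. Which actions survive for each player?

Survivors P1:{A,B,E} P2:{P,R}

P2 drop Q (R beats it: A:6>2 B:9>6 C:5>0 D:11>8 E:9>1)
P1 drop C (A beats it: P:9>2 R:6>2)
P1 drop D (A beats it: P:9>0 R:6>1)
P1→{A,B,E} P2→{P,R}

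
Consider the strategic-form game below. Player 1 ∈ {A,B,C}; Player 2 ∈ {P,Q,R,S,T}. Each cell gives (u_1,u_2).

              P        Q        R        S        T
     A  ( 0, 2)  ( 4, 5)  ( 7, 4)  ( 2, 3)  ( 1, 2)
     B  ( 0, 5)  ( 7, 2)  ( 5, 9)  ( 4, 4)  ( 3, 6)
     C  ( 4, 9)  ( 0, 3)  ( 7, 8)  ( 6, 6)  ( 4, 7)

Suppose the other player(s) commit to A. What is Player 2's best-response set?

P2 best: {Q}

u_2(P vs A) = 2
u_2(Q vs A) = 5
u_2(R vs A) = 4
u_2(S vs A) = 3
u_2(T vs A) = 2
max payoff 5 at {Q}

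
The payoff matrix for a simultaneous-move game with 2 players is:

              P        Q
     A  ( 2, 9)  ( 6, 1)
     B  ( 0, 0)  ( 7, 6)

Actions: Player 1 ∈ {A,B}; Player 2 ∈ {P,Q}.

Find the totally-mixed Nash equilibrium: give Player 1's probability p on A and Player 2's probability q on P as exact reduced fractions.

P1 indiff ⇒ q·2+(1-q)·6 = q·0+(1-q)·7 ⇒ q(2) = (1-q)(1) ⇒ q = 1/3
P2 indiff ⇒ p·9+(1-p)·0 = p·1+(1-p)·6 ⇒ p(8) = (1-p)(6) ⇒ p = 3/7

P1 mixes 3/7 on A; P2 mixes 1/3 on P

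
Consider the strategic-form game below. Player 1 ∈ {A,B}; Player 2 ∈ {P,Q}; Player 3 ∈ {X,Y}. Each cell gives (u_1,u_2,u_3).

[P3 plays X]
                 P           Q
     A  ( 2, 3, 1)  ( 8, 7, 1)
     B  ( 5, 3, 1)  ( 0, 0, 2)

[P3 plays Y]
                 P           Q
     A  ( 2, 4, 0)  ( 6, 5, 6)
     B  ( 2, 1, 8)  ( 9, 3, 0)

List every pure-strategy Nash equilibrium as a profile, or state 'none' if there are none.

(A,P,X): not NE [P1→B gives 5>2; P2→Q gives 7>3]
(A,P,Y): not NE [P2→Q gives 5>4; P3→X gives 1>0]
(A,Q,X): not NE [P3→Y gives 6>1]
(A,Q,Y): not NE [P1→B gives 9>6]
(B,P,X): not NE [P3→Y gives 8>1]
(B,P,Y): not NE [P2→Q gives 3>1]
(B,Q,X): not NE [P1→A gives 8>0; P2→P gives 3>0]
(B,Q,Y): not NE [P3→X gives 2>0]

No pure NE.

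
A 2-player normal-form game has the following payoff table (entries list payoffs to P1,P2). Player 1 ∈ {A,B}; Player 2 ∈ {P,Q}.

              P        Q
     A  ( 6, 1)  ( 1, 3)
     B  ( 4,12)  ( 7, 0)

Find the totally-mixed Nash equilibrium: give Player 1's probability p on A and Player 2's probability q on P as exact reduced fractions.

P1 indiff ⇒ q·6+(1-q)·1 = q·4+(1-q)·7 ⇒ q(2) = (1-q)(6) ⇒ q = 3/4
P2 indiff ⇒ p·1+(1-p)·12 = p·3+(1-p)·0 ⇒ p(-2) = (1-p)(-12) ⇒ p = 6/7

p=6/7, q=3/4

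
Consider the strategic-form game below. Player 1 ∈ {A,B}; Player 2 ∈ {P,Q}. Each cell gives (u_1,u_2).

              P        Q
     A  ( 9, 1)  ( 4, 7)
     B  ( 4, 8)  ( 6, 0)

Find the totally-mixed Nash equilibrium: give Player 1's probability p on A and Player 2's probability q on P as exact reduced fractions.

P1 indiff ⇒ q·9+(1-q)·4 = q·4+(1-q)·6 ⇒ q(5) = (1-q)(2) ⇒ q = 2/7
P2 indiff ⇒ p·1+(1-p)·8 = p·7+(1-p)·0 ⇒ p(-6) = (1-p)(-8) ⇒ p = 4/7

(p,q) = (4/7, 2/7)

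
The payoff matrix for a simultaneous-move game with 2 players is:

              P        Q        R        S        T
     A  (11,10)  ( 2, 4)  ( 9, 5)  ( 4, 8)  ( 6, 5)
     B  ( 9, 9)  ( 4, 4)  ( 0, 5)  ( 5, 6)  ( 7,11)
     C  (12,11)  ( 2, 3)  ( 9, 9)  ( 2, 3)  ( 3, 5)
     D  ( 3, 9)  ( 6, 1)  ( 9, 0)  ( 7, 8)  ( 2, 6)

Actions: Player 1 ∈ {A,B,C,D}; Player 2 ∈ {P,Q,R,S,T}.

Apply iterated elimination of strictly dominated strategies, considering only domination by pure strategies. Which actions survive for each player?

Remaining: P1:{A,B,C} P2:{P,T}

P2 drop Q (P beats it: A:10>4 B:9>4 C:11>3 D:9>1)
P2 drop R (P beats it: A:10>5 B:9>5 C:11>9 D:9>0)
P2 drop S (P beats it: A:10>8 B:9>6 C:11>3 D:9>8)
P1 drop D (A beats it: P:11>3 T:6>2)
P1→{A,B,C} P2→{P,T}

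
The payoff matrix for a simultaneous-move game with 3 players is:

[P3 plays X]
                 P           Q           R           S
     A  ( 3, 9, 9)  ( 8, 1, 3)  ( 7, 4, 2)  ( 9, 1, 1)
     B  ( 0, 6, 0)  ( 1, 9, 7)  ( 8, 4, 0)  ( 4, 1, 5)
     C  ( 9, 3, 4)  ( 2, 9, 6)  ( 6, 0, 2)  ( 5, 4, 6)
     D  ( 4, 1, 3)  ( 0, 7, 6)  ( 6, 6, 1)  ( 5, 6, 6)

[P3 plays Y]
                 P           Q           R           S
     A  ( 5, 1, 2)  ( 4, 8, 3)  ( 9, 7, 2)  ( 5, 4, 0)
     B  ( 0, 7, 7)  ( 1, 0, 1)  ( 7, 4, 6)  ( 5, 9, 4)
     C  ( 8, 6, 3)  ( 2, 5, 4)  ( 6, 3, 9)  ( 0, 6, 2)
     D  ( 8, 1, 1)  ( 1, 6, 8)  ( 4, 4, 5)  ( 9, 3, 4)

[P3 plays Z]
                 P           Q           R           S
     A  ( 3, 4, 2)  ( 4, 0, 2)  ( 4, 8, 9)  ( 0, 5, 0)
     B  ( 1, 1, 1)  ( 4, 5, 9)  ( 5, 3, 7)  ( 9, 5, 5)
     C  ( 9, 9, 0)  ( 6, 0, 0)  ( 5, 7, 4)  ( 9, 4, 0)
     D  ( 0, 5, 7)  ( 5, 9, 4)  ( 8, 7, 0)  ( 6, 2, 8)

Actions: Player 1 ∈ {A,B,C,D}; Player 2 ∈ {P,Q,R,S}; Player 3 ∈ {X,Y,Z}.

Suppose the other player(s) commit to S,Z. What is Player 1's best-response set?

u_1(A vs S,Z) = 0
u_1(B vs S,Z) = 9
u_1(C vs S,Z) = 9
u_1(D vs S,Z) = 6
max payoff 9 at {B,C}

argmax u_1 = {B,C}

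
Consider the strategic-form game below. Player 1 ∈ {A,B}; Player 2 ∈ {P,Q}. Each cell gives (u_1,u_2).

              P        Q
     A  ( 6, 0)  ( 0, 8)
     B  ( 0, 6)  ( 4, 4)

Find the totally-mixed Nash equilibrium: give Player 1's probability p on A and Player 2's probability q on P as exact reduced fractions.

p=1/5, q=2/5

P1 indiff ⇒ q·6+(1-q)·0 = q·0+(1-q)·4 ⇒ q(6) = (1-q)(4) ⇒ q = 2/5
P2 indiff ⇒ p·0+(1-p)·6 = p·8+(1-p)·4 ⇒ p(-8) = (1-p)(-2) ⇒ p = 1/5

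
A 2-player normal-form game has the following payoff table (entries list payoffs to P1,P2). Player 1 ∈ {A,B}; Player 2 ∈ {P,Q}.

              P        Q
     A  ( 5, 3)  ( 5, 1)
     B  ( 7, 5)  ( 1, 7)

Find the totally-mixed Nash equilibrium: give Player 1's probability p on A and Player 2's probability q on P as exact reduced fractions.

P1 indiff ⇒ q·5+(1-q)·5 = q·7+(1-q)·1 ⇒ q(-2) = (1-q)(-4) ⇒ q = 2/3
P2 indiff ⇒ p·3+(1-p)·5 = p·1+(1-p)·7 ⇒ p(2) = (1-p)(2) ⇒ p = 1/2

p=1/2, q=2/3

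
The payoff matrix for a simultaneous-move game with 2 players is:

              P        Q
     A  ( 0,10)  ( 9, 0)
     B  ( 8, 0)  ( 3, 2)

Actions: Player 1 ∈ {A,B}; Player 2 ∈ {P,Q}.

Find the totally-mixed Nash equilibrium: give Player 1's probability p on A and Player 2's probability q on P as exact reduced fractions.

(p,q) = (1/6, 3/7)

P1 indiff ⇒ q·0+(1-q)·9 = q·8+(1-q)·3 ⇒ q(-8) = (1-q)(-6) ⇒ q = 3/7
P2 indiff ⇒ p·10+(1-p)·0 = p·0+(1-p)·2 ⇒ p(10) = (1-p)(2) ⇒ p = 1/6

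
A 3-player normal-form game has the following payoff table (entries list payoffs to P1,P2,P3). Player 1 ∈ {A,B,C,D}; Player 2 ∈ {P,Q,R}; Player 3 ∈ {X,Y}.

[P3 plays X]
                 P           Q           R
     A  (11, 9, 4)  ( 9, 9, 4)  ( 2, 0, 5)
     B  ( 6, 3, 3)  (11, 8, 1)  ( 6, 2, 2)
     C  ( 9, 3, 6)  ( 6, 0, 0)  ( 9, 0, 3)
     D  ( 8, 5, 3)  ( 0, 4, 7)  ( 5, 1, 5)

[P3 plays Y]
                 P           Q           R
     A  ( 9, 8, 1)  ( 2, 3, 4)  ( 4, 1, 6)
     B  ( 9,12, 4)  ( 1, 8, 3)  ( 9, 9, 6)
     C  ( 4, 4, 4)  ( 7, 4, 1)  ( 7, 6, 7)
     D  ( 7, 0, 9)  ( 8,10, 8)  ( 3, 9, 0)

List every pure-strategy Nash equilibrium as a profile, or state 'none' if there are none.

Nash profiles: (A,P,X), (B,P,Y), (D,Q,Y)

(A,P,X): NE
(A,P,Y): not NE [P3→X gives 4>1]
(A,Q,X): not NE [P1→B gives 11>9]
(A,Q,Y): not NE [P1→D gives 8>2; P2→P gives 8>3]
(A,R,X): not NE [P1→C gives 9>2; P2→Q gives 9>0; P3→Y gives 6>5]
(A,R,Y): not NE [P1→B gives 9>4; P2→P gives 8>1]
(B,P,X): not NE [P1→A gives 11>6; P2→Q gives 8>3; P3→Y gives 4>3]
(B,P,Y): NE
(B,Q,X): not NE [P3→Y gives 3>1]
(B,Q,Y): not NE [P1→D gives 8>1; P2→P gives 12>8]
(B,R,X): not NE [P1→C gives 9>6; P2→Q gives 8>2; P3→Y gives 6>2]
(B,R,Y): not NE [P2→P gives 12>9]
(C,P,X): not NE [P1→A gives 11>9]
(C,P,Y): not NE [P1→B gives 9>4; P2→R gives 6>4; P3→X gives 6>4]
(C,Q,X): not NE [P1→B gives 11>6; P2→P gives 3>0; P3→Y gives 1>0]
(C,Q,Y): not NE [P1→D gives 8>7; P2→R gives 6>4]
(C,R,X): not NE [P2→P gives 3>0; P3→Y gives 7>3]
(C,R,Y): not NE [P1→B gives 9>7]
(D,P,X): not NE [P1→A gives 11>8; P3→Y gives 9>3]
(D,P,Y): not NE [P1→B gives 9>7; P2→Q gives 10>0]
(D,Q,X): not NE [P1→B gives 11>0; P2→P gives 5>4; P3→Y gives 8>7]
(D,Q,Y): NE
(D,R,X): not NE [P1→C gives 9>5; P2→P gives 5>1]
(D,R,Y): not NE [P1→B gives 9>3; P2→Q gives 10>9; P3→X gives 5>0]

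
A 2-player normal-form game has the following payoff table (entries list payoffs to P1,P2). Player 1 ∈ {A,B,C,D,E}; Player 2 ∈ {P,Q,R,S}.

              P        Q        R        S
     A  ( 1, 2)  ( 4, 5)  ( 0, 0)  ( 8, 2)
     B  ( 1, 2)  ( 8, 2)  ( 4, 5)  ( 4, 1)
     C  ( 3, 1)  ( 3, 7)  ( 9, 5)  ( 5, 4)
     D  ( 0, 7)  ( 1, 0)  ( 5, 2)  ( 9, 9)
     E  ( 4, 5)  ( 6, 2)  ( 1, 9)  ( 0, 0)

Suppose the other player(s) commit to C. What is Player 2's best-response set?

BR_2 = {Q}

u_2(P vs C) = 1
u_2(Q vs C) = 7
u_2(R vs C) = 5
u_2(S vs C) = 4
max payoff 7 at {Q}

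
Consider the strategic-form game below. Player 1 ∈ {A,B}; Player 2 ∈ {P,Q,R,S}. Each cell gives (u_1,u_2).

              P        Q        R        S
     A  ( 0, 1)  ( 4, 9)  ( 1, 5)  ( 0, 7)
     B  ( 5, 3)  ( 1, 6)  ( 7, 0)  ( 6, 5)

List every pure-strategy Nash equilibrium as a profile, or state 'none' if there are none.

Nash profiles: (A,Q)

(A,P): not NE [P1→B gives 5>0; P2→Q gives 9>1]
(A,Q): NE
(A,R): not NE [P1→B gives 7>1; P2→Q gives 9>5]
(A,S): not NE [P1→B gives 6>0; P2→Q gives 9>7]
(B,P): not NE [P2→Q gives 6>3]
(B,Q): not NE [P1→A gives 4>1]
(B,R): not NE [P2→Q gives 6>0]
(B,S): not NE [P2→Q gives 6>5]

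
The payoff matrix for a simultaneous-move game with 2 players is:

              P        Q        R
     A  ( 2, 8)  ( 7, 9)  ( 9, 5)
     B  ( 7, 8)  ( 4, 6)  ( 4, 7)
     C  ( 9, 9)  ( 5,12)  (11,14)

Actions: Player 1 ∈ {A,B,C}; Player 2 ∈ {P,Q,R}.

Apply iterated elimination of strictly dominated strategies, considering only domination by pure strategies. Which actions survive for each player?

P1 drop B (C beats it: P:9>7 Q:5>4 R:11>4)
P2 drop P (Q beats it: A:9>8 C:12>9)
P1→{A,C} P2→{Q,R}

Remaining: P1:{A,C} P2:{Q,R}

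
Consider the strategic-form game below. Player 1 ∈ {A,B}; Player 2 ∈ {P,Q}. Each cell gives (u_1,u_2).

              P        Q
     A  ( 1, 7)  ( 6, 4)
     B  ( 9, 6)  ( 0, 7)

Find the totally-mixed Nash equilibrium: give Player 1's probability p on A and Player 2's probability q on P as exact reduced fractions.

P1 indiff ⇒ q·1+(1-q)·6 = q·9+(1-q)·0 ⇒ q(-8) = (1-q)(-6) ⇒ q = 3/7
P2 indiff ⇒ p·7+(1-p)·6 = p·4+(1-p)·7 ⇒ p(3) = (1-p)(1) ⇒ p = 1/4

(p,q) = (1/4, 3/7)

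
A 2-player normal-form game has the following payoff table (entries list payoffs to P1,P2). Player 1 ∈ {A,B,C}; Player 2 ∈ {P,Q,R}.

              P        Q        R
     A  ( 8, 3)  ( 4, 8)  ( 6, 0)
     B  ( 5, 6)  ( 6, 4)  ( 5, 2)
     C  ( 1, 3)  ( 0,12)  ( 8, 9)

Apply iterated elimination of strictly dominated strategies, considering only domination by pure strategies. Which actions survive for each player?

P2 drop R (Q beats it: A:8>0 B:4>2 C:12>9)
P1 drop C (A beats it: P:8>1 Q:4>0)
P1→{A,B} P2→{P,Q}

Remaining: P1:{A,B} P2:{P,Q}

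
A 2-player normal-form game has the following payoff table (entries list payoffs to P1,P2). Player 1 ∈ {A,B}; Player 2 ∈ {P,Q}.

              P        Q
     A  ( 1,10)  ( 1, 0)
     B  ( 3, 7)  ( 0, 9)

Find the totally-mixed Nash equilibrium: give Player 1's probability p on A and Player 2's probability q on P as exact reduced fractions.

P1 indiff ⇒ q·1+(1-q)·1 = q·3+(1-q)·0 ⇒ q(-2) = (1-q)(-1) ⇒ q = 1/3
P2 indiff ⇒ p·10+(1-p)·7 = p·0+(1-p)·9 ⇒ p(10) = (1-p)(2) ⇒ p = 1/6

(p,q) = (1/6, 1/3)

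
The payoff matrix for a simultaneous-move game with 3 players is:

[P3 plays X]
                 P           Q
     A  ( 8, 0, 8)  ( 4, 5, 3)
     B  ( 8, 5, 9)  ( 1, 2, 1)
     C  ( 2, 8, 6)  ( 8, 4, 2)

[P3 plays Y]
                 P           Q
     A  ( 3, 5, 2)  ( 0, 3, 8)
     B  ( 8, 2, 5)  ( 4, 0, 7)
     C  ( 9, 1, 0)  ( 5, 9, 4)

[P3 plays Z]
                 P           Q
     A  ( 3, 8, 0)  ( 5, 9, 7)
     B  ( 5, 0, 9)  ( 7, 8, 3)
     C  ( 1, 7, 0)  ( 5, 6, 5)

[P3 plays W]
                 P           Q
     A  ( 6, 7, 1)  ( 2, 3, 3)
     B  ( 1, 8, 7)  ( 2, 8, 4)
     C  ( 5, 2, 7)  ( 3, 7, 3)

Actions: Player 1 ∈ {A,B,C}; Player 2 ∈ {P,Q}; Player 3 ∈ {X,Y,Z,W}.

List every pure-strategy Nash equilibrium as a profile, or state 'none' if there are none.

(A,P,X): not NE [P2→Q gives 5>0]
(A,P,Y): not NE [P1→C gives 9>3; P3→X gives 8>2]
(A,P,Z): not NE [P1→B gives 5>3; P2→Q gives 9>8; P3→X gives 8>0]
(A,P,W): not NE [P3→X gives 8>1]
(A,Q,X): not NE [P1→C gives 8>4; P3→Y gives 8>3]
(A,Q,Y): not NE [P1→C gives 5>0; P2→P gives 5>3]
(A,Q,Z): not NE [P1→B gives 7>5; P3→Y gives 8>7]
(A,Q,W): not NE [P1→C gives 3>2; P2→P gives 7>3; P3→Y gives 8>3]
(B,P,X): NE
(B,P,Y): not NE [P1→C gives 9>8; P3→Z gives 9>5]
(B,P,Z): not NE [P2→Q gives 8>0]
(B,P,W): not NE [P1→A gives 6>1; P3→Z gives 9>7]
(B,Q,X): not NE [P1→C gives 8>1; P2→P gives 5>2; P3→Y gives 7>1]
(B,Q,Y): not NE [P1→C gives 5>4; P2→P gives 2>0]
(B,Q,Z): not NE [P3→Y gives 7>3]
(B,Q,W): not NE [P1→C gives 3>2; P3→Y gives 7>4]
(C,P,X): not NE [P1→B gives 8>2; P3→W gives 7>6]
(C,P,Y): not NE [P2→Q gives 9>1; P3→W gives 7>0]
(C,P,Z): not NE [P1→B gives 5>1; P3→W gives 7>0]
(C,P,W): not NE [P1→A gives 6>5; P2→Q gives 7>2]
(C,Q,X): not NE [P2→P gives 8>4; P3→Z gives 5>2]
(C,Q,Y): not NE [P3→Z gives 5>4]
(C,Q,Z): not NE [P1→B gives 7>5; P2→P gives 7>6]
(C,Q,W): not NE [P3→Z gives 5>3]

NE set: (B,P,X)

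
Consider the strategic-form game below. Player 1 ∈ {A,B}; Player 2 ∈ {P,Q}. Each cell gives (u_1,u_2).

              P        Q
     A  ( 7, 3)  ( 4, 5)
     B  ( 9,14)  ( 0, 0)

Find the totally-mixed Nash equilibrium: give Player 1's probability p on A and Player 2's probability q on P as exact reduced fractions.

p=7/8, q=2/3

P1 indiff ⇒ q·7+(1-q)·4 = q·9+(1-q)·0 ⇒ q(-2) = (1-q)(-4) ⇒ q = 2/3
P2 indiff ⇒ p·3+(1-p)·14 = p·5+(1-p)·0 ⇒ p(-2) = (1-p)(-14) ⇒ p = 7/8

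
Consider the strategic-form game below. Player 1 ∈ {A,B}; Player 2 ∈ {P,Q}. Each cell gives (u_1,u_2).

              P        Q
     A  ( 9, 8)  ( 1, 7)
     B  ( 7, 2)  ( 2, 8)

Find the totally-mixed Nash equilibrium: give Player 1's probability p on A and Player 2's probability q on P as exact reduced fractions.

P1 indiff ⇒ q·9+(1-q)·1 = q·7+(1-q)·2 ⇒ q(2) = (1-q)(1) ⇒ q = 1/3
P2 indiff ⇒ p·8+(1-p)·2 = p·7+(1-p)·8 ⇒ p(1) = (1-p)(6) ⇒ p = 6/7

p=6/7, q=1/3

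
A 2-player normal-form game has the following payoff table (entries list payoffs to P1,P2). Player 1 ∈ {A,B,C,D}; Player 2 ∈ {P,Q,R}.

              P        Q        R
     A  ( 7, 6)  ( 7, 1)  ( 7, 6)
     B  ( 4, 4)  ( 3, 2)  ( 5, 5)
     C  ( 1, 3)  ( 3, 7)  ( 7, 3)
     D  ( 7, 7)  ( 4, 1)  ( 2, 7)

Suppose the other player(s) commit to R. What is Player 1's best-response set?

P1 best: {A,C}

u_1(A vs R) = 7
u_1(B vs R) = 5
u_1(C vs R) = 7
u_1(D vs R) = 2
max payoff 7 at {A,C}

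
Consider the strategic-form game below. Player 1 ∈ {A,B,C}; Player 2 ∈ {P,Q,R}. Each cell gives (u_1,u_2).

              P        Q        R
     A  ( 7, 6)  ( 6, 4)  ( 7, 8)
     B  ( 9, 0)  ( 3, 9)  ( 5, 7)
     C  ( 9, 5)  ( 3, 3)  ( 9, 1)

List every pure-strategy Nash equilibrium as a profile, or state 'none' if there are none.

(A,P): not NE [P1→C gives 9>7; P2→R gives 8>6]
(A,Q): not NE [P2→R gives 8>4]
(A,R): not NE [P1→C gives 9>7]
(B,P): not NE [P2→Q gives 9>0]
(B,Q): not NE [P1→A gives 6>3]
(B,R): not NE [P1→C gives 9>5; P2→Q gives 9>7]
(C,P): NE
(C,Q): not NE [P1→A gives 6>3; P2→P gives 5>3]
(C,R): not NE [P2→P gives 5>1]

Nash profiles: (C,P)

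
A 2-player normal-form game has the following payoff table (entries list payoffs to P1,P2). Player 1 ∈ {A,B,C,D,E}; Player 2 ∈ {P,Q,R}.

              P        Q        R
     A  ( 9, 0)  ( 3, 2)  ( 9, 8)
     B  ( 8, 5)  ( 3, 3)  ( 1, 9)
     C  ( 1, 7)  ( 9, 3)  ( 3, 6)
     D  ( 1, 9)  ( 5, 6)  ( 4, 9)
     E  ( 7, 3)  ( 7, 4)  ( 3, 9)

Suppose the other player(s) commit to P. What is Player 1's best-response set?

u_1(A vs P) = 9
u_1(B vs P) = 8
u_1(C vs P) = 1
u_1(D vs P) = 1
u_1(E vs P) = 7
max payoff 9 at {A}

BR_1 = {A}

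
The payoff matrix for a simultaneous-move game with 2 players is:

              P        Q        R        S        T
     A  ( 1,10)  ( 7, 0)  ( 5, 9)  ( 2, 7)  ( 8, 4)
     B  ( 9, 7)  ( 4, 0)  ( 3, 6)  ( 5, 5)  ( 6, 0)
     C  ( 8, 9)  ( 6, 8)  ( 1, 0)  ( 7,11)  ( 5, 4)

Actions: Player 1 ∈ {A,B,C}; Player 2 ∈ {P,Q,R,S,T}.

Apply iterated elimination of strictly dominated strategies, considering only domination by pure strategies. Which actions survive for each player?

IESDS → P1:{B,C} P2:{P,S}

P2 drop Q (P beats it: A:10>0 B:7>0 C:9>8)
P2 drop R (P beats it: A:10>9 B:7>6 C:9>0)
P2 drop T (P beats it: A:10>4 B:7>0 C:9>4)
P1 drop A (B beats it: P:9>1 S:5>2)
P1→{B,C} P2→{P,S}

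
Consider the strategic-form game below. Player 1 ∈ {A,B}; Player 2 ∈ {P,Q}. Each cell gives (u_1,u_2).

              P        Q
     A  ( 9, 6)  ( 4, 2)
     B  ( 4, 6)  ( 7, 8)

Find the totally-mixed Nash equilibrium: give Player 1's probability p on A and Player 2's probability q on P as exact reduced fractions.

P1 indiff ⇒ q·9+(1-q)·4 = q·4+(1-q)·7 ⇒ q(5) = (1-q)(3) ⇒ q = 3/8
P2 indiff ⇒ p·6+(1-p)·6 = p·2+(1-p)·8 ⇒ p(4) = (1-p)(2) ⇒ p = 1/3

p=1/3, q=3/8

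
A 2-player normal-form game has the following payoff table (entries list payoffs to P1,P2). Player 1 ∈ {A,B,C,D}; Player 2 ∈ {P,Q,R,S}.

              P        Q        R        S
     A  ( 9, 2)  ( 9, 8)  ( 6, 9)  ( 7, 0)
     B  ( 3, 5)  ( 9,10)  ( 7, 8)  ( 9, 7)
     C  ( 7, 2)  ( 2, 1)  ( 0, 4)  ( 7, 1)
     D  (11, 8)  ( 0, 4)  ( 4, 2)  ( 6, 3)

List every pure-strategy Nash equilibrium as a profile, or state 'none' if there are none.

(A,P): not NE [P1→D gives 11>9; P2→R gives 9>2]
(A,Q): not NE [P2→R gives 9>8]
(A,R): not NE [P1→B gives 7>6]
(A,S): not NE [P1→B gives 9>7; P2→R gives 9>0]
(B,P): not NE [P1→D gives 11>3; P2→Q gives 10>5]
(B,Q): NE
(B,R): not NE [P2→Q gives 10>8]
(B,S): not NE [P2→Q gives 10>7]
(C,P): not NE [P1→D gives 11>7; P2→R gives 4>2]
(C,Q): not NE [P1→B gives 9>2; P2→R gives 4>1]
(C,R): not NE [P1→B gives 7>0]
(C,S): not NE [P1→B gives 9>7; P2→R gives 4>1]
(D,P): NE
(D,Q): not NE [P1→B gives 9>0; P2→P gives 8>4]
(D,R): not NE [P1→B gives 7>4; P2→P gives 8>2]
(D,S): not NE [P1→B gives 9>6; P2→P gives 8>3]

NE set: (B,Q), (D,P)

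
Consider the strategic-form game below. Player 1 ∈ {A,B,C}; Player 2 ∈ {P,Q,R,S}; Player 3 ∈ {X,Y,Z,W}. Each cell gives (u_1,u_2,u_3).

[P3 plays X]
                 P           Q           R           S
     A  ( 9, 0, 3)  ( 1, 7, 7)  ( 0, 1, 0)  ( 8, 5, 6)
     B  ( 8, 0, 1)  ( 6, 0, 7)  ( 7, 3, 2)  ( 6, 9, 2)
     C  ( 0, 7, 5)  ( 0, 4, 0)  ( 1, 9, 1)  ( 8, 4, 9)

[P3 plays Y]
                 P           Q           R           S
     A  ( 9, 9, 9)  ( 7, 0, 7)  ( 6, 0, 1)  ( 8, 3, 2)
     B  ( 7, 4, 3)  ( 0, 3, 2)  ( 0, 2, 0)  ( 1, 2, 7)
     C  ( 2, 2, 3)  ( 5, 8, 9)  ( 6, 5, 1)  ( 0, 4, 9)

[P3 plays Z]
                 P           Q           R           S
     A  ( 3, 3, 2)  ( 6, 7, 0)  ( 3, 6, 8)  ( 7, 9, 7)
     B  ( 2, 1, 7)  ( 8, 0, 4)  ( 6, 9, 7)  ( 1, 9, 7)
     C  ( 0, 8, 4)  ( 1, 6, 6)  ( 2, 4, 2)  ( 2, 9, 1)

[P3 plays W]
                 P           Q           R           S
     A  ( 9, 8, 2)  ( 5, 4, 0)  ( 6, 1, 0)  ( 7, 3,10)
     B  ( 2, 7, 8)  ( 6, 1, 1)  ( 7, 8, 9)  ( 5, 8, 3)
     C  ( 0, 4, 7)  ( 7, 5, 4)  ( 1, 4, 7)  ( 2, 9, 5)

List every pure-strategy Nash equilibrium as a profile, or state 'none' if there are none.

(A,P,X): not NE [P2→Q gives 7>0; P3→Y gives 9>3]
(A,P,Y): NE
(A,P,Z): not NE [P2→S gives 9>3; P3→Y gives 9>2]
(A,P,W): not NE [P3→Y gives 9>2]
(A,Q,X): not NE [P1→B gives 6>1]
(A,Q,Y): not NE [P2→P gives 9>0]
(A,Q,Z): not NE [P1→B gives 8>6; P2→S gives 9>7; P3→Y gives 7>0]
(A,Q,W): not NE [P1→C gives 7>5; P2→P gives 8>4; P3→Y gives 7>0]
(A,R,X): not NE [P1→B gives 7>0; P2→Q gives 7>1; P3→Z gives 8>0]
(A,R,Y): not NE [P2→P gives 9>0; P3→Z gives 8>1]
(A,R,Z): not NE [P1→B gives 6>3; P2→S gives 9>6]
(A,R,W): not NE [P1→B gives 7>6; P2→P gives 8>1; P3→Z gives 8>0]
(A,S,X): not NE [P2→Q gives 7>5; P3→W gives 10>6]
(A,S,Y): not NE [P2→P gives 9>3; P3→W gives 10>2]
(A,S,Z): not NE [P3→W gives 10>7]
(A,S,W): not NE [P2→P gives 8>3]
(B,P,X): not NE [P1→A gives 9>8; P2→S gives 9>0; P3→W gives 8>1]
(B,P,Y): not NE [P1→A gives 9>7; P3→W gives 8>3]
(B,P,Z): not NE [P1→A gives 3>2; P2→S gives 9>1; P3→W gives 8>7]
(B,P,W): not NE [P1→A gives 9>2; P2→S gives 8>7]
(B,Q,X): not NE [P2→S gives 9>0]
(B,Q,Y): not NE [P1→A gives 7>0; P2→P gives 4>3; P3→X gives 7>2]
(B,Q,Z): not NE [P2→S gives 9>0; P3→X gives 7>4]
(B,Q,W): not NE [P1→C gives 7>6; P2→S gives 8>1; P3→X gives 7>1]
(B,R,X): not NE [P2→S gives 9>3; P3→W gives 9>2]
(B,R,Y): not NE [P1→C gives 6>0; P2→P gives 4>2; P3→W gives 9>0]
(B,R,Z): not NE [P3→W gives 9>7]
(B,R,W): NE
(B,S,X): not NE [P1→C gives 8>6; P3→Z gives 7>2]
(B,S,Y): not NE [P1→A gives 8>1; P2→P gives 4>2]
(B,S,Z): not NE [P1→A gives 7>1]
(B,S,W): not NE [P1→A gives 7>5; P3→Z gives 7>3]
(C,P,X): not NE [P1→A gives 9>0; P2→R gives 9>7; P3→W gives 7>5]
(C,P,Y): not NE [P1→A gives 9>2; P2→Q gives 8>2; P3→W gives 7>3]
(C,P,Z): not NE [P1→A gives 3>0; P2→S gives 9>8; P3→W gives 7>4]
(C,P,W): not NE [P1→A gives 9>0; P2→S gives 9>4]
(C,Q,X): not NE [P1→B gives 6>0; P2→R gives 9>4; P3→Y gives 9>0]
(C,Q,Y): not NE [P1→A gives 7>5]
(C,Q,Z): not NE [P1→B gives 8>1; P2→S gives 9>6; P3→Y gives 9>6]
(C,Q,W): not NE [P2→S gives 9>5; P3→Y gives 9>4]
(C,R,X): not NE [P1→B gives 7>1; P3→W gives 7>1]
(C,R,Y): not NE [P2→Q gives 8>5; P3→W gives 7>1]
(C,R,Z): not NE [P1→B gives 6>2; P2→S gives 9>4; P3→W gives 7>2]
(C,R,W): not NE [P1→B gives 7>1; P2→S gives 9>4]
(C,S,X): not NE [P2→R gives 9>4]
(C,S,Y): not NE [P1→A gives 8>0; P2→Q gives 8>4]
(C,S,Z): not NE [P1→A gives 7>2; P3→Y gives 9>1]
(C,S,W): not NE [P1→A gives 7>2; P3→Y gives 9>5]

Nash profiles: (A,P,Y), (B,R,W)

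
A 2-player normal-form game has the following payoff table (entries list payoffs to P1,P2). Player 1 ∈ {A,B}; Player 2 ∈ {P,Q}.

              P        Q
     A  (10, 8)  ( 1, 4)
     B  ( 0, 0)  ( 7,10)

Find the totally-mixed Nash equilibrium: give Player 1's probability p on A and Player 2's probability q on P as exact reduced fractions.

P1 indiff ⇒ q·10+(1-q)·1 = q·0+(1-q)·7 ⇒ q(10) = (1-q)(6) ⇒ q = 3/8
P2 indiff ⇒ p·8+(1-p)·0 = p·4+(1-p)·10 ⇒ p(4) = (1-p)(10) ⇒ p = 5/7

P1 mixes 5/7 on A; P2 mixes 3/8 on P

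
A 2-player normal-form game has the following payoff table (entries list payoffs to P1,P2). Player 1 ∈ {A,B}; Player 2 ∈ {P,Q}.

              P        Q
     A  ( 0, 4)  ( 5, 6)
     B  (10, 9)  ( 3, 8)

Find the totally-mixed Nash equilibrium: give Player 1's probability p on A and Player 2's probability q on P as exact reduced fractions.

P1 indiff ⇒ q·0+(1-q)·5 = q·10+(1-q)·3 ⇒ q(-10) = (1-q)(-2) ⇒ q = 1/6
P2 indiff ⇒ p·4+(1-p)·9 = p·6+(1-p)·8 ⇒ p(-2) = (1-p)(-1) ⇒ p = 1/3

(p,q) = (1/3, 1/6)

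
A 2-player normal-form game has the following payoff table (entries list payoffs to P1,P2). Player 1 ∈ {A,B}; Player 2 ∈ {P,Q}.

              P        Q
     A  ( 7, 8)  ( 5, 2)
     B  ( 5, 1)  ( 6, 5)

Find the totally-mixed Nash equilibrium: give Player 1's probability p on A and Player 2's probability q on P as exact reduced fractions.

P1 indiff ⇒ q·7+(1-q)·5 = q·5+(1-q)·6 ⇒ q(2) = (1-q)(1) ⇒ q = 1/3
P2 indiff ⇒ p·8+(1-p)·1 = p·2+(1-p)·5 ⇒ p(6) = (1-p)(4) ⇒ p = 2/5

(p,q) = (2/5, 1/3)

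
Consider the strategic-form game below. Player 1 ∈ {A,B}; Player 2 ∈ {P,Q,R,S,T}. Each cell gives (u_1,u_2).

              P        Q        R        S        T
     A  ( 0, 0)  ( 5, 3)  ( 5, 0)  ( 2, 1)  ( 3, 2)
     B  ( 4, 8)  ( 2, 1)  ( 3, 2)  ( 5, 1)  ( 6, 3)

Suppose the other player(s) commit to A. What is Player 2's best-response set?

P2 best: {Q}

u_2(P vs A) = 0
u_2(Q vs A) = 3
u_2(R vs A) = 0
u_2(S vs A) = 1
u_2(T vs A) = 2
max payoff 3 at {Q}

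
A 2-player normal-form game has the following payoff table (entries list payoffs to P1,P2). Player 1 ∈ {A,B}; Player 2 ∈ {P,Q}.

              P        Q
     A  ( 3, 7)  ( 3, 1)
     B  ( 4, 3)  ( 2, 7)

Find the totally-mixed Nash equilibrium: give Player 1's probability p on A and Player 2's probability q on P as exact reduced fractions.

P1 indiff ⇒ q·3+(1-q)·3 = q·4+(1-q)·2 ⇒ q(-1) = (1-q)(-1) ⇒ q = 1/2
P2 indiff ⇒ p·7+(1-p)·3 = p·1+(1-p)·7 ⇒ p(6) = (1-p)(4) ⇒ p = 2/5

p=2/5, q=1/2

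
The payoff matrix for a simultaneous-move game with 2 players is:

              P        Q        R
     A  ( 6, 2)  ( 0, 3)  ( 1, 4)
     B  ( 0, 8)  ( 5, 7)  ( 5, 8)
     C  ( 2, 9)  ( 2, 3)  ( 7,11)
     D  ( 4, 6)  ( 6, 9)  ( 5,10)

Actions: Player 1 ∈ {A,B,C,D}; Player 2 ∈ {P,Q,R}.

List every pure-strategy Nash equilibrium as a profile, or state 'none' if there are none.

NE set: (C,R)

(A,P): not NE [P2→R gives 4>2]
(A,Q): not NE [P1→D gives 6>0; P2→R gives 4>3]
(A,R): not NE [P1→C gives 7>1]
(B,P): not NE [P1→A gives 6>0]
(B,Q): not NE [P1→D gives 6>5; P2→R gives 8>7]
(B,R): not NE [P1→C gives 7>5]
(C,P): not NE [P1→A gives 6>2; P2→R gives 11>9]
(C,Q): not NE [P1→D gives 6>2; P2→R gives 11>3]
(C,R): NE
(D,P): not NE [P1→A gives 6>4; P2→R gives 10>6]
(D,Q): not NE [P2→R gives 10>9]
(D,R): not NE [P1→C gives 7>5]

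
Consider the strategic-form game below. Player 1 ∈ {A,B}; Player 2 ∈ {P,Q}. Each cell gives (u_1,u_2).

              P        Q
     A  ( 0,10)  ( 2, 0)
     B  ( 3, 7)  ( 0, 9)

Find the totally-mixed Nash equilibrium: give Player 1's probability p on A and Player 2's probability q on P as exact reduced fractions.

(p,q) = (1/6, 2/5)

P1 indiff ⇒ q·0+(1-q)·2 = q·3+(1-q)·0 ⇒ q(-3) = (1-q)(-2) ⇒ q = 2/5
P2 indiff ⇒ p·10+(1-p)·7 = p·0+(1-p)·9 ⇒ p(10) = (1-p)(2) ⇒ p = 1/6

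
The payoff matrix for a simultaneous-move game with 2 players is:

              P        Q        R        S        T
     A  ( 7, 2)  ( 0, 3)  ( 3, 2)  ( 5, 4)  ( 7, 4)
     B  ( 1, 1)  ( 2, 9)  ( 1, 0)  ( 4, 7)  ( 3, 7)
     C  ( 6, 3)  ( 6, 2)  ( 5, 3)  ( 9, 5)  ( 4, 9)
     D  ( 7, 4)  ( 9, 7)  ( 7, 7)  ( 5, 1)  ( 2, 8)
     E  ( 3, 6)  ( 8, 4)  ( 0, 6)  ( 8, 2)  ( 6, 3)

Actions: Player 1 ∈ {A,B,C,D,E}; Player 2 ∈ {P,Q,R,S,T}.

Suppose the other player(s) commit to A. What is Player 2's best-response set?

u_2(P vs A) = 2
u_2(Q vs A) = 3
u_2(R vs A) = 2
u_2(S vs A) = 4
u_2(T vs A) = 4
max payoff 4 at {S,T}

P2 best: {S,T}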